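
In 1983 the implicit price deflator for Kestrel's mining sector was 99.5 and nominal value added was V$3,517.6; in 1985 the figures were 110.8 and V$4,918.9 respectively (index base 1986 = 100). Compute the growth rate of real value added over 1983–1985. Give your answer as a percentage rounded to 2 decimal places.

25.58%

Real value added 1983 = 3517.6 / 0.995 = 3535.28.
Real value added 1985 = 4918.9 / 1.108 = 4439.44.
Real growth = 4439.44 / 3535.28 − 1 = 0.2558.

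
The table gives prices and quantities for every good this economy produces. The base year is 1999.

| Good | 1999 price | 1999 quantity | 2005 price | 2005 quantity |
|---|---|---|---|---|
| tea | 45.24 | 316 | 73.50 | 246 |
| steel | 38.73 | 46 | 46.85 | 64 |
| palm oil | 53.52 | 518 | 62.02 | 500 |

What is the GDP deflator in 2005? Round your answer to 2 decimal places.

Nominal GDP 2005 = 73.50·246 + 46.85·64 + 62.02·500 = 52089.40.
Real GDP 2005 (at 1999 prices) = 45.24·246 + 38.73·64 + 53.52·500 = 40367.76.
Deflator = Nominal/Real × 100 = 52089.40/40367.76 × 100 = 129.037.

129.04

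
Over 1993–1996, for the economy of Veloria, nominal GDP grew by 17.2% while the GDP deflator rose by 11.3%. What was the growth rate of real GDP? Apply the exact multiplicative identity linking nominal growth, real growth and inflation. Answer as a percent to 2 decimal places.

5.30%

(1 + g_nom) = (1 + g_real)(1 + π), so g_real = 1.1720 / 1.1130 − 1 = 0.05301.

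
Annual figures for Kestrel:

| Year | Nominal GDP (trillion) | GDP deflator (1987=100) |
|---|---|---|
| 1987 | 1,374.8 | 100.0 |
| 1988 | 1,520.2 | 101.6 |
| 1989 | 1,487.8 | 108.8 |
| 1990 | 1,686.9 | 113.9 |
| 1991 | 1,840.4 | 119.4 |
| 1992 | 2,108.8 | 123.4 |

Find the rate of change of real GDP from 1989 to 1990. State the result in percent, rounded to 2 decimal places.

Real GDP 1989 = 1487.8/1.088 = 1367.46.
Real GDP 1990 = 1686.9/1.139 = 1481.04.
Change = 1481.04/1367.46 − 1 = 0.0831.

8.31%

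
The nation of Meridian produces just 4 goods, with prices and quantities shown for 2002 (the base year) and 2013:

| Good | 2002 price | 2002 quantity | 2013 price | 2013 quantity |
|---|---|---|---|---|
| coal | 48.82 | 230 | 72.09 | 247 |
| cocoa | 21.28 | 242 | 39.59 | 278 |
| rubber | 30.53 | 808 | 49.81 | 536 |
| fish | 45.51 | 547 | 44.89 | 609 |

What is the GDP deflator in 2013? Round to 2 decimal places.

Nominal GDP 2013 = 72.09·247 + 39.59·278 + 49.81·536 + 44.89·609 = 82848.42.
Real GDP 2013 (at 2002 prices) = 48.82·247 + 21.28·278 + 30.53·536 + 45.51·609 = 62054.05.
Deflator = Nominal/Real × 100 = 82848.42/62054.05 × 100 = 133.510.

133.51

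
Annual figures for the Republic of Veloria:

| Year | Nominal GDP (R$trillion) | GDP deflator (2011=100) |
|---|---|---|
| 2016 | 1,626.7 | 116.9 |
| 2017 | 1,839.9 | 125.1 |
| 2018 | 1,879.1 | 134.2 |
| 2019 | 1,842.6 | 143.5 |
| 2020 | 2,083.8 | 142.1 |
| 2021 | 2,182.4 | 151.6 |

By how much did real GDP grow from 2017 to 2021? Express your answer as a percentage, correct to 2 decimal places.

-2.12%

Real GDP 2017 = 1839.9/1.251 = 1470.74.
Real GDP 2021 = 2182.4/1.516 = 1439.58.
Change = 1439.58/1470.74 − 1 = -0.0212.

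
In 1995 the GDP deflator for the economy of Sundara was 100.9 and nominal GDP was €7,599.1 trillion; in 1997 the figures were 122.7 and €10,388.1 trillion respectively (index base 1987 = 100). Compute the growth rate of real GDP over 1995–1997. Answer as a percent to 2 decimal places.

Deflate each year: 1995 → 7599.1/1.009 = 7531.32; 1997 → 10388.1/1.227 = 8466.26.
So real GDP changed by 8466.26/7531.32 − 1 = 0.1241, i.e. 12.41%.

12.41%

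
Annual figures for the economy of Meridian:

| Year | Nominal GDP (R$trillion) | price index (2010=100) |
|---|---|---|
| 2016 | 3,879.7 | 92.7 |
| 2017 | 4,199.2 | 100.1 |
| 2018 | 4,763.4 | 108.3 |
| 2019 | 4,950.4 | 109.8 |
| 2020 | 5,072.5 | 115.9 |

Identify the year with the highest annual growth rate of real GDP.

2017: real = 4199.2/1.001 = 4195.00; growth vs 2016 (4185.22) = 0.23%.
2018: real = 4763.4/1.083 = 4398.34; growth vs 2017 (4195.00) = 4.85%.
2019: real = 4950.4/1.098 = 4508.56; growth vs 2018 (4398.34) = 2.51%.
2020: real = 5072.5/1.159 = 4376.62; growth vs 2019 (4508.56) = -2.93%.

2018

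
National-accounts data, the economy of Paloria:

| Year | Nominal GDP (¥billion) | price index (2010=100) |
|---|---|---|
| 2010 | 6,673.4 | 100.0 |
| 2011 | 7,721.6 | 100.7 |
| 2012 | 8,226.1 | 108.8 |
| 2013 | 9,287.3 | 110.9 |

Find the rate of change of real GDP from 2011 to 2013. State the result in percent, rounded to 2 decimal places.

Real GDP 2011 = 7721.6/1.007 = 7667.92.
Real GDP 2013 = 9287.3/1.109 = 8374.48.
Change = 8374.48/7667.92 − 1 = 0.0921.

9.21%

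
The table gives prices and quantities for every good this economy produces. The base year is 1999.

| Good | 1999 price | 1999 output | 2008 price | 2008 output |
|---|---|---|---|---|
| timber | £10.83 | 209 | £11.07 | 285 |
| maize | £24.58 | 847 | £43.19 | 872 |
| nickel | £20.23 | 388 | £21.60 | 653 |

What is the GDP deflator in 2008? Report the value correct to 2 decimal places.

Nominal GDP 2008 = 11.07·285 + 43.19·872 + 21.60·653 = 54921.43.
Real GDP 2008 (at 1999 prices) = 10.83·285 + 24.58·872 + 20.23·653 = 37730.50.
Deflator = Nominal/Real × 100 = 54921.43/37730.50 × 100 = 145.562.

145.56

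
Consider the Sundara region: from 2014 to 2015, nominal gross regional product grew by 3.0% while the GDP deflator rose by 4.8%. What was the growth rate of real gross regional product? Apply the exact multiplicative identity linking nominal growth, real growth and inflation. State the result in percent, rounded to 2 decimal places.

(1 + g_nom) = (1 + g_real)(1 + π), so g_real = 1.0300 / 1.0480 − 1 = -0.01718.

-1.72%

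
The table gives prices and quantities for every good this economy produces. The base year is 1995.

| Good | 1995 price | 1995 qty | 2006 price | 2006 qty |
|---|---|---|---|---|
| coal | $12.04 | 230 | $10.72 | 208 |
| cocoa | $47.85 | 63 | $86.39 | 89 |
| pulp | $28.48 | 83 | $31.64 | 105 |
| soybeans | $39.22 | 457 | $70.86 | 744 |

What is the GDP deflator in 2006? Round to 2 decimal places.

Nominal GDP 2006 = 10.72·208 + 86.39·89 + 31.64·105 + 70.86·744 = 65960.51.
Real GDP 2006 (at 1995 prices) = 12.04·208 + 47.85·89 + 28.48·105 + 39.22·744 = 38933.05.
Deflator = Nominal/Real × 100 = 65960.51/38933.05 × 100 = 169.420.

169.42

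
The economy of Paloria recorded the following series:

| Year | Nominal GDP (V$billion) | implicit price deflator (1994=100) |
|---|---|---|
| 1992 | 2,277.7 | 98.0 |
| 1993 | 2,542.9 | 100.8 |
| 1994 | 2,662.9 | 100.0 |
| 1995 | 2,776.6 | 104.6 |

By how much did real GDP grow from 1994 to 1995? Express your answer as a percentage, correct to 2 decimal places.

-0.32%

Real GDP 1994 = 2662.9/1.000 = 2662.90.
Real GDP 1995 = 2776.6/1.046 = 2654.49.
Change = 2654.49/2662.90 − 1 = -0.0032.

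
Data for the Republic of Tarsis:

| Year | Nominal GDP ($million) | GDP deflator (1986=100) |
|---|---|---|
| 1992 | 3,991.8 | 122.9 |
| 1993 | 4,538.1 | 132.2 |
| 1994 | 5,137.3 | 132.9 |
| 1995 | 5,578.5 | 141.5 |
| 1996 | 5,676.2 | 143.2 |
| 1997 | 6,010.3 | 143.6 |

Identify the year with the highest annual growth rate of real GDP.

1993: real = 4538.1/1.322 = 3432.75; growth vs 1992 (3248.01) = 5.69%.
1994: real = 5137.3/1.329 = 3865.54; growth vs 1993 (3432.75) = 12.61%.
1995: real = 5578.5/1.415 = 3942.40; growth vs 1994 (3865.54) = 1.99%.
1996: real = 5676.2/1.432 = 3963.83; growth vs 1995 (3942.40) = 0.54%.
1997: real = 6010.3/1.436 = 4185.45; growth vs 1996 (3963.83) = 5.59%.

1994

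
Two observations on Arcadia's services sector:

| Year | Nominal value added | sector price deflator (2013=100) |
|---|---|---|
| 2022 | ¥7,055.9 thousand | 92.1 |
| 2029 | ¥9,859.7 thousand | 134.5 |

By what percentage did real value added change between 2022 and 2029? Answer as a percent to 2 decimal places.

Deflate each year: 2022 → 7055.9/0.921 = 7661.13; 2029 → 9859.7/1.345 = 7330.63.
So real value added changed by 7330.63/7661.13 − 1 = -0.0431, i.e. -4.31%.

-4.31%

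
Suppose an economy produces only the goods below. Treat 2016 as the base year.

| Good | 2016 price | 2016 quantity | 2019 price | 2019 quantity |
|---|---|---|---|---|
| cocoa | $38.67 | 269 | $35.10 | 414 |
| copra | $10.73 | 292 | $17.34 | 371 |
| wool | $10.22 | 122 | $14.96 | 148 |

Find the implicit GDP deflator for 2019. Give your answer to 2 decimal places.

Nominal GDP 2019 = 35.10·414 + 17.34·371 + 14.96·148 = 23178.62.
Real GDP 2019 (at 2016 prices) = 38.67·414 + 10.73·371 + 10.22·148 = 21502.77.
Deflator = Nominal/Real × 100 = 23178.62/21502.77 × 100 = 107.794.

107.79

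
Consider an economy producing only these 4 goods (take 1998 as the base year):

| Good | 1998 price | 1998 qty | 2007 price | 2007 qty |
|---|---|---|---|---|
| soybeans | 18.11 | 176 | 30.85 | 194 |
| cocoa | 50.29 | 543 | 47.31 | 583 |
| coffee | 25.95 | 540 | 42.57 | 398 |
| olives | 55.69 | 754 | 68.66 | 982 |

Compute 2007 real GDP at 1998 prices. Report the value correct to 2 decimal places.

Real GDP 2007 = Σ (p_1998 × q_2007) = 18.11·194 + 50.29·583 + 25.95·398 + 55.69·982 = 97848.09.

97848.09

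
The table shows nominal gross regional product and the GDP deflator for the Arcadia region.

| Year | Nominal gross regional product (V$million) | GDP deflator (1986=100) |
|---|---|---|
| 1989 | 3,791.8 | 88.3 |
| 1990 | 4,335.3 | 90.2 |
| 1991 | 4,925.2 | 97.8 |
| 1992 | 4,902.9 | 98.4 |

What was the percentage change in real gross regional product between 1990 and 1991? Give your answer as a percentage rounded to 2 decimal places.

Real gross regional product 1990 = 4335.3/0.902 = 4806.32.
Real gross regional product 1991 = 4925.2/0.978 = 5035.99.
Change = 5035.99/4806.32 − 1 = 0.0478.

4.78%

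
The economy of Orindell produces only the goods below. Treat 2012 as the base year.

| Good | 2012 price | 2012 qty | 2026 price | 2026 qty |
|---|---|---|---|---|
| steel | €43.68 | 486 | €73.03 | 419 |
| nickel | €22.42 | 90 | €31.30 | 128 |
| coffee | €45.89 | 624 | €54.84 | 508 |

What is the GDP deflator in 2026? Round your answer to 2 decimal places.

140.42

Nominal GDP 2026 = 73.03·419 + 31.30·128 + 54.84·508 = 62464.69.
Real GDP 2026 (at 2012 prices) = 43.68·419 + 22.42·128 + 45.89·508 = 44483.80.
Deflator = Nominal/Real × 100 = 62464.69/44483.80 × 100 = 140.421.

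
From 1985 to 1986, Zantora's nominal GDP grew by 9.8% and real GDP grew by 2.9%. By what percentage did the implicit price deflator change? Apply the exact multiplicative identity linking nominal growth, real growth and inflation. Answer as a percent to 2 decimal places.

(1 + g_nom) = (1 + g_real)(1 + π), so π = 1.0980 / 1.0290 − 1 = 0.06706.

6.71%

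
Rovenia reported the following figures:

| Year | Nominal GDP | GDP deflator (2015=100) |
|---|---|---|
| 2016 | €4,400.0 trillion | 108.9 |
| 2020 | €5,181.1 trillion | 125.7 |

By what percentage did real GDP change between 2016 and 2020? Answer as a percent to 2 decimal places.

Real GDP 2016 = 4400.0 / 1.089 = 4040.40.
Real GDP 2020 = 5181.1 / 1.257 = 4121.80.
Real growth = 4121.80 / 4040.40 − 1 = 0.0201.

2.01%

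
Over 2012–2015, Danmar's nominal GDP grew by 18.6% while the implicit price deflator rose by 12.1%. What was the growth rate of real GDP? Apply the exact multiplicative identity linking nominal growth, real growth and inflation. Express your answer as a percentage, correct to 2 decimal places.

(1 + g_nom) = (1 + g_real)(1 + π), so g_real = 1.1860 / 1.1210 − 1 = 0.05798.

5.80%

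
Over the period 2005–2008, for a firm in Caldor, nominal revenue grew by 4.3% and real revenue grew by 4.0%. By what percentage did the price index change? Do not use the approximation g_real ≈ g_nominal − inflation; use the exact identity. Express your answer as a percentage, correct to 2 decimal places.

0.29%

(1 + g_nom) = (1 + g_real)(1 + π), so π = 1.0430 / 1.0400 − 1 = 0.00288.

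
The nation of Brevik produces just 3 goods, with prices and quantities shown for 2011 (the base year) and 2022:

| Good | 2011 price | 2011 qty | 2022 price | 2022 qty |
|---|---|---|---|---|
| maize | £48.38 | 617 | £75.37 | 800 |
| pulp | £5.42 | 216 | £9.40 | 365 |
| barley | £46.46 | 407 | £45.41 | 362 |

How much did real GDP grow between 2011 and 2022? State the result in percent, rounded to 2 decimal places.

Real GDP 2011 = Nominal GDP 2011 = 48.38·617 + 5.42·216 + 46.46·407 = 49930.40.
Real GDP 2022 (at 2011 prices) = 48.38·800 + 5.42·365 + 46.46·362 = 57500.82.
Real growth = 57500.82/49930.40 − 1 = 0.1516.

15.16%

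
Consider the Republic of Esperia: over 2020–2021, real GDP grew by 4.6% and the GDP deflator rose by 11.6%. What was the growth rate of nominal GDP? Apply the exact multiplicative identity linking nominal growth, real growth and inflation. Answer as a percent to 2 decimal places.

(1 + g_nom) = (1 + g_real)(1 + π) = 1.0460 × 1.1160 = 1.16734.

16.73%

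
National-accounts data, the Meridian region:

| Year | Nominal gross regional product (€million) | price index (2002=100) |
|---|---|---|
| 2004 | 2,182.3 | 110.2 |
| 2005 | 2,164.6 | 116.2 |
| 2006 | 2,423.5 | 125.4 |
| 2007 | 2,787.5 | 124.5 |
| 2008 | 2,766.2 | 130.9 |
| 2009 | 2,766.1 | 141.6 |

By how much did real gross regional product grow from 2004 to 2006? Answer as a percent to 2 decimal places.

Real gross regional product 2004 = 2182.3/1.102 = 1980.31.
Real gross regional product 2006 = 2423.5/1.254 = 1932.62.
Change = 1932.62/1980.31 − 1 = -0.0241.

-2.41%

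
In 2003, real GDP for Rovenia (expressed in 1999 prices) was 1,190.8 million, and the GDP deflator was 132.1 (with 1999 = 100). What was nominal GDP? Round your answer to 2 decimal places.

1,573.05 million

Nominal GDP = Real × (GDP deflator/100) = 1190.8 × 1.321 = 1573.05.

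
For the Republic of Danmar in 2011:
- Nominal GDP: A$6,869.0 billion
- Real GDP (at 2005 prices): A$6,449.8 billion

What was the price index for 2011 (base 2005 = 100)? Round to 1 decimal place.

106.5

price index = (Nominal / Real) × 100 = 6869.0 / 6449.8 × 100 = 106.50.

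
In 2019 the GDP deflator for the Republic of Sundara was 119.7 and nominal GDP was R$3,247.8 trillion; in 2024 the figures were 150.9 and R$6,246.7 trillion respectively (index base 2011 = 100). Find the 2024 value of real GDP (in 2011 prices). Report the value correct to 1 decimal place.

R$4,139.6 trillion

Real GDP = Nominal / (GDP deflator/100) = 6246.7 / 1.509 = 4139.63.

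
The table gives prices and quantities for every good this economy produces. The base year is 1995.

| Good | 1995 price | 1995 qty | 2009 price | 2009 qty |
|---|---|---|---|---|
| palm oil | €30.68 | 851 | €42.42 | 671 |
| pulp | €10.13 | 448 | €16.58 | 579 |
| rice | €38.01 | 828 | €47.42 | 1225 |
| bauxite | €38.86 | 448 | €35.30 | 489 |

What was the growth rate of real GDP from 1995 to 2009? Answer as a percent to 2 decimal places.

Real GDP 1995 = Nominal GDP 1995 = 30.68·851 + 10.13·448 + 38.01·828 + 38.86·448 = 79528.48.
Real GDP 2009 (at 1995 prices) = 30.68·671 + 10.13·579 + 38.01·1225 + 38.86·489 = 92016.34.
Real growth = 92016.34/79528.48 − 1 = 0.1570.

15.70%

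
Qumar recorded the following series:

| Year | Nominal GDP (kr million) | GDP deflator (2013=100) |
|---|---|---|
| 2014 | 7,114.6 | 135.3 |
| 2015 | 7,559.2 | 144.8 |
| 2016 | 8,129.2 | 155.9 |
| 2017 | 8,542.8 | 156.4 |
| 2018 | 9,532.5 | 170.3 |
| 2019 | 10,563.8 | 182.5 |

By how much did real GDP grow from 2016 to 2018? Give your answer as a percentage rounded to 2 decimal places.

7.35%

Real GDP 2016 = 8129.2/1.559 = 5214.37.
Real GDP 2018 = 9532.5/1.703 = 5597.48.
Change = 5597.48/5214.37 − 1 = 0.0735.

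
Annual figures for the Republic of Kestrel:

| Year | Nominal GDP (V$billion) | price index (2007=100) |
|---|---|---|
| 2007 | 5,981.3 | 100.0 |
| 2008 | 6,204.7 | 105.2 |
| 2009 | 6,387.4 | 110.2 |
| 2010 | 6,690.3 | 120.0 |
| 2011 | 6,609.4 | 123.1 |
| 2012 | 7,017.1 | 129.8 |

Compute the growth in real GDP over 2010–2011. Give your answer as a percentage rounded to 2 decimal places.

Real GDP 2010 = 6690.3/1.200 = 5575.25.
Real GDP 2011 = 6609.4/1.231 = 5369.13.
Change = 5369.13/5575.25 − 1 = -0.0370.

-3.70%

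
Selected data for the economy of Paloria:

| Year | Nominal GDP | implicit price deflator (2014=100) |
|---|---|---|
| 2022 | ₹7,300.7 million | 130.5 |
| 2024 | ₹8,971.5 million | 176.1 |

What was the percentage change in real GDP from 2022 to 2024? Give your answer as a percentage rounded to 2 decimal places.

Real GDP 2022 = 7300.7 / 1.305 = 5594.41.
Real GDP 2024 = 8971.5 / 1.761 = 5094.55.
Real growth = 5094.55 / 5594.41 − 1 = -0.0893.

-8.93%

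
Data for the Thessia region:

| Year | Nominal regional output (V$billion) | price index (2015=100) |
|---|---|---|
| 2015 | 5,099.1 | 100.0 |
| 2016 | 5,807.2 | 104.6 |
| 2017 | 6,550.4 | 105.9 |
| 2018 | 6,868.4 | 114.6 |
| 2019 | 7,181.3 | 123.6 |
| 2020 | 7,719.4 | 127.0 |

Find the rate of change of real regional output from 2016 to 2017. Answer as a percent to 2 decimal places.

Real regional output 2016 = 5807.2/1.046 = 5551.82.
Real regional output 2017 = 6550.4/1.059 = 6185.46.
Change = 6185.46/5551.82 − 1 = 0.1141.

11.41%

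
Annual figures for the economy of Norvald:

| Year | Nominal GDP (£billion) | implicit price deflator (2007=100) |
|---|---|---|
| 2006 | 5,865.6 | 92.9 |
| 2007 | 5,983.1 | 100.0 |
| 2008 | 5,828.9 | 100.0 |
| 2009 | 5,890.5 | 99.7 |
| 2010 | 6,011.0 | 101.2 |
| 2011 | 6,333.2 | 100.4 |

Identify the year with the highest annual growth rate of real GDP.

2007: real = 5983.1/1.000 = 5983.10; growth vs 2006 (6313.89) = -5.24%.
2008: real = 5828.9/1.000 = 5828.90; growth vs 2007 (5983.10) = -2.58%.
2009: real = 5890.5/0.997 = 5908.22; growth vs 2008 (5828.90) = 1.36%.
2010: real = 6011.0/1.012 = 5939.72; growth vs 2009 (5908.22) = 0.53%.
2011: real = 6333.2/1.004 = 6307.97; growth vs 2010 (5939.72) = 6.20%.

2011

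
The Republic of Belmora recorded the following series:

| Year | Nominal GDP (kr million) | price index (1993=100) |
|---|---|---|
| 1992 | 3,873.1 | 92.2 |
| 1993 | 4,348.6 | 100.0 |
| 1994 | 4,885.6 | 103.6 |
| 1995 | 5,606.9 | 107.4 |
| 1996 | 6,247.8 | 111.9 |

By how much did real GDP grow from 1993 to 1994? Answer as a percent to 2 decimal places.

8.44%

Real GDP 1993 = 4348.6/1.000 = 4348.60.
Real GDP 1994 = 4885.6/1.036 = 4715.83.
Change = 4715.83/4348.60 − 1 = 0.0844.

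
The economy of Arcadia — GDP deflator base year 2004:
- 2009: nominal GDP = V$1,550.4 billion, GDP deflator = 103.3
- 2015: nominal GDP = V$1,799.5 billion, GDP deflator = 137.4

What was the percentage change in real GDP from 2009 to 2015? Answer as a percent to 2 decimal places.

-12.74%

Real GDP 2009 = 1550.4 / 1.033 = 1500.87.
Real GDP 2015 = 1799.5 / 1.374 = 1309.68.
Real growth = 1309.68 / 1500.87 − 1 = -0.1274.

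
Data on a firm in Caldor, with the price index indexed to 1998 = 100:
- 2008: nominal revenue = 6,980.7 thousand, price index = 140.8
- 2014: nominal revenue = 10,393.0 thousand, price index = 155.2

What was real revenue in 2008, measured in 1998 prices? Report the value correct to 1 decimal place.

Real revenue = Nominal / (price index/100) = 6980.7 / 1.408 = 4957.88.

4,957.9 thousand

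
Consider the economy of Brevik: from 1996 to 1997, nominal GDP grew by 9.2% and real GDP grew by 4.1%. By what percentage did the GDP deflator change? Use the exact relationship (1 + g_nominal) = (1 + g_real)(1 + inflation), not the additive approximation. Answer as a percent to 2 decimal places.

4.90%

(1 + g_nom) = (1 + g_real)(1 + π), so π = 1.0920 / 1.0410 − 1 = 0.04899.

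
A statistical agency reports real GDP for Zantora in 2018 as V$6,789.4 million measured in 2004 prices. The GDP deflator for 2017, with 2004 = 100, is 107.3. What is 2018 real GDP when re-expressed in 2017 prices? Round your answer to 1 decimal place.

Real GDP in 2017 prices = Real GDP in 2004 prices × (P_2017/P_2004) = 6789.4 × 1.073 = 7285.03.

V$7,285.0 million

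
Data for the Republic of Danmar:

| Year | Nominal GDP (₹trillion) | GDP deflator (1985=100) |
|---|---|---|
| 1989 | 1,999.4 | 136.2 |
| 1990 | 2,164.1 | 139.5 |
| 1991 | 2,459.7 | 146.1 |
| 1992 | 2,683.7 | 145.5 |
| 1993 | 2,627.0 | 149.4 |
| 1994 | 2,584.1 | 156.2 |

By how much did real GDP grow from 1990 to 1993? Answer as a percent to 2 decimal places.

13.35%

Real GDP 1990 = 2164.1/1.395 = 1551.33.
Real GDP 1993 = 2627.0/1.494 = 1758.37.
Change = 1758.37/1551.33 − 1 = 0.1335.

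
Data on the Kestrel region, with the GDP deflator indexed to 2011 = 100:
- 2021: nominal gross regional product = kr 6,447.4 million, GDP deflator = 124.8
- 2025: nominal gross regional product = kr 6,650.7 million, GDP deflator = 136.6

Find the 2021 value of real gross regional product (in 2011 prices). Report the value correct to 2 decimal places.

kr 5,166.19 million

Real gross regional product = Nominal / (GDP deflator/100) = 6447.4 / 1.248 = 5166.19.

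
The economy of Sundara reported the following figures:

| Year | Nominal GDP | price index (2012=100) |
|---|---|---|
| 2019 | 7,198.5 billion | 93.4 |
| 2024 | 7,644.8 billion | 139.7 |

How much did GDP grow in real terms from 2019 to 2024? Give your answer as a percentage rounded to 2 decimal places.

-29.00%

Deflate each year: 2019 → 7198.5/0.934 = 7707.17; 2024 → 7644.8/1.397 = 5472.30.
So real GDP changed by 5472.30/7707.17 − 1 = -0.2900, i.e. -29.00%.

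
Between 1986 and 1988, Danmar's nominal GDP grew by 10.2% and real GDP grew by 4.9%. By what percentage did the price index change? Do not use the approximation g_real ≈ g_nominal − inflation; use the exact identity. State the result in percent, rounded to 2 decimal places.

(1 + g_nom) = (1 + g_real)(1 + π), so π = 1.1020 / 1.0490 − 1 = 0.05052.

5.05%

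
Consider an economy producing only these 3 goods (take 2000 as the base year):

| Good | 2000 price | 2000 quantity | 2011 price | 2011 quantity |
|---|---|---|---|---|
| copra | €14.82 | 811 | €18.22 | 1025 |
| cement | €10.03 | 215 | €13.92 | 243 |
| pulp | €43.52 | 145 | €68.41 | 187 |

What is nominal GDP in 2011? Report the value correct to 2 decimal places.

€34850.73

Nominal GDP 2011 = Σ (p_2011 × q_2011) = 18.22·1025 + 13.92·243 + 68.41·187 = 34850.73.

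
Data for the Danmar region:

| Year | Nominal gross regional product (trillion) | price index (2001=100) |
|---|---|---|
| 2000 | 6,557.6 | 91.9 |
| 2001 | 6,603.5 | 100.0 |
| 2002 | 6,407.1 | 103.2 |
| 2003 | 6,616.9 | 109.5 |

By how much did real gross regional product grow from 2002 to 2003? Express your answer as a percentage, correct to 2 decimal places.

Real gross regional product 2002 = 6407.1/1.032 = 6208.43.
Real gross regional product 2003 = 6616.9/1.095 = 6042.83.
Change = 6042.83/6208.43 − 1 = -0.0267.

-2.67%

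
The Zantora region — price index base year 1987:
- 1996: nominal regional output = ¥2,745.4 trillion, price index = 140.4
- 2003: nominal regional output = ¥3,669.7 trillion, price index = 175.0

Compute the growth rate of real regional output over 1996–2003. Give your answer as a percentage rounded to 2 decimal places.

7.24%

Deflate each year: 1996 → 2745.4/1.404 = 1955.41; 2003 → 3669.7/1.750 = 2096.97.
So real regional output changed by 2096.97/1955.41 − 1 = 0.0724, i.e. 7.24%.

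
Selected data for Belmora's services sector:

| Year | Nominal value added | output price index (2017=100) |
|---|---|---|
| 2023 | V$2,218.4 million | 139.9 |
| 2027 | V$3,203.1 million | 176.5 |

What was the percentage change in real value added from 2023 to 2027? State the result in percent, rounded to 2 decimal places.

Real value added 2023 = 2218.4 / 1.399 = 1585.70.
Real value added 2027 = 3203.1 / 1.765 = 1814.79.
Real growth = 1814.79 / 1585.70 − 1 = 0.1445.

14.45%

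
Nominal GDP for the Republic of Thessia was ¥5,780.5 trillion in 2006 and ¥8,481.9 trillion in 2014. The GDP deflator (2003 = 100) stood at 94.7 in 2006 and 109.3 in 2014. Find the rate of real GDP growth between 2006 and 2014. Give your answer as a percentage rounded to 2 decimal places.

27.13%

Deflate each year: 2006 → 5780.5/0.947 = 6104.01; 2014 → 8481.9/1.093 = 7760.20.
So real GDP changed by 7760.20/6104.01 − 1 = 0.2713, i.e. 27.13%.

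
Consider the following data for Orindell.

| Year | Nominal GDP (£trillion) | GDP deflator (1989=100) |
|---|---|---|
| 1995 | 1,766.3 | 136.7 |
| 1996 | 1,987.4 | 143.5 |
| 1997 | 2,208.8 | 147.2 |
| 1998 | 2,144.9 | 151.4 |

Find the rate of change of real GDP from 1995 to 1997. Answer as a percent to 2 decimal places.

16.13%

Real GDP 1995 = 1766.3/1.367 = 1292.10.
Real GDP 1997 = 2208.8/1.472 = 1500.54.
Change = 1500.54/1292.10 − 1 = 0.1613.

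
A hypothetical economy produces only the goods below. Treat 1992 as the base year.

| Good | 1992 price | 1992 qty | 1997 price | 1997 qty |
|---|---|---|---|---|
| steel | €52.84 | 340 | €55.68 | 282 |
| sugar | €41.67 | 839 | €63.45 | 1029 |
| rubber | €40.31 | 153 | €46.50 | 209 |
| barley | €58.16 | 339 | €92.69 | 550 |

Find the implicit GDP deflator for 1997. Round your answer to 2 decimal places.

144.30

Nominal GDP 1997 = 55.68·282 + 63.45·1029 + 46.50·209 + 92.69·550 = 141689.81.
Real GDP 1997 (at 1992 prices) = 52.84·282 + 41.67·1029 + 40.31·209 + 58.16·550 = 98192.10.
Deflator = Nominal/Real × 100 = 141689.81/98192.10 × 100 = 144.299.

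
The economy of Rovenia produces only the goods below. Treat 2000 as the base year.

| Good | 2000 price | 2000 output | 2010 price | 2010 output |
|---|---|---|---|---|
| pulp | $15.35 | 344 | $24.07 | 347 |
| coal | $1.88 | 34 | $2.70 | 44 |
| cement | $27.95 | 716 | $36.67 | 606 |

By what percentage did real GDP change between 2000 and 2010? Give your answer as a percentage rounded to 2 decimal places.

Real GDP 2000 = Nominal GDP 2000 = 15.35·344 + 1.88·34 + 27.95·716 = 25356.52.
Real GDP 2010 (at 2000 prices) = 15.35·347 + 1.88·44 + 27.95·606 = 22346.87.
Real growth = 22346.87/25356.52 − 1 = -0.1187.

-11.87%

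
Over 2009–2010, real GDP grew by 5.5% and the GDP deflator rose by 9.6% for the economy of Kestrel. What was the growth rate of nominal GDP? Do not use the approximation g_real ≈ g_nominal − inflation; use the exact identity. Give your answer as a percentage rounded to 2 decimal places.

15.63%

(1 + g_nom) = (1 + g_real)(1 + π) = 1.0550 × 1.0960 = 1.15628.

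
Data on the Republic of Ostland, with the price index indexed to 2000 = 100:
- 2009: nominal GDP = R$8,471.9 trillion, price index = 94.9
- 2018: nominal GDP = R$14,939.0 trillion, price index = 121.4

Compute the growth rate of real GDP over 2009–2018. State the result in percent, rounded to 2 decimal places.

Deflate each year: 2009 → 8471.9/0.949 = 8927.19; 2018 → 14939.0/1.214 = 12305.60.
So real GDP changed by 12305.60/8927.19 − 1 = 0.3784, i.e. 37.84%.

37.84%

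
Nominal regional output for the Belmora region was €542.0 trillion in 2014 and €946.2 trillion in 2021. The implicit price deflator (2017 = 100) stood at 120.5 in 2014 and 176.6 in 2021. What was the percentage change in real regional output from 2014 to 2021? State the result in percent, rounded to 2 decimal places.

Deflate each year: 2014 → 542.0/1.205 = 449.79; 2021 → 946.2/1.766 = 535.79.
So real regional output changed by 535.79/449.79 − 1 = 0.1912, i.e. 19.12%.

19.12%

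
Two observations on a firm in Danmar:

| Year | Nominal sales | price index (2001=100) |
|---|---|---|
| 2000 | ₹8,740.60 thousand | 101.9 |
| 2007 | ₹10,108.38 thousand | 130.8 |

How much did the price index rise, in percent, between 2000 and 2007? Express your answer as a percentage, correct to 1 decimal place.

28.4%

Price-level change = 130.8 / 101.9 − 1 = 0.2836.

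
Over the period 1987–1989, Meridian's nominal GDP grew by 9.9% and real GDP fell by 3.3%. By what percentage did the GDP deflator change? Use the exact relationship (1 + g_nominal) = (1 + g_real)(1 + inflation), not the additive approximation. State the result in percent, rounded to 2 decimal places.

(1 + g_nom) = (1 + g_real)(1 + π), so π = 1.0990 / 0.9670 − 1 = 0.13650.

13.65%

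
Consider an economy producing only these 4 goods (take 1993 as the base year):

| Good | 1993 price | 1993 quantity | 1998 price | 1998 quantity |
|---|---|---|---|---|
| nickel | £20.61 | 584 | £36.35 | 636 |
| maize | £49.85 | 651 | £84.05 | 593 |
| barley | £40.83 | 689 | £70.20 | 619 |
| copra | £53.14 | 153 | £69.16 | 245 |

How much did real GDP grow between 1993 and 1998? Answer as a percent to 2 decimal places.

0.26%

Real GDP 1993 = Nominal GDP 1993 = 20.61·584 + 49.85·651 + 40.83·689 + 53.14·153 = 80750.88.
Real GDP 1998 (at 1993 prices) = 20.61·636 + 49.85·593 + 40.83·619 + 53.14·245 = 80962.08.
Real growth = 80962.08/80750.88 − 1 = 0.0026.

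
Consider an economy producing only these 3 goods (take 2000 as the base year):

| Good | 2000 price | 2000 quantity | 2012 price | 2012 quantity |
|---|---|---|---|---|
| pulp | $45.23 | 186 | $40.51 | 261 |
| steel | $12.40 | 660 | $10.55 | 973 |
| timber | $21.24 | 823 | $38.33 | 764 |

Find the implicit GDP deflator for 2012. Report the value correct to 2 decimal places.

Nominal GDP 2012 = 40.51·261 + 10.55·973 + 38.33·764 = 50122.38.
Real GDP 2012 (at 2000 prices) = 45.23·261 + 12.40·973 + 21.24·764 = 40097.59.
Deflator = Nominal/Real × 100 = 50122.38/40097.59 × 100 = 125.001.

125.00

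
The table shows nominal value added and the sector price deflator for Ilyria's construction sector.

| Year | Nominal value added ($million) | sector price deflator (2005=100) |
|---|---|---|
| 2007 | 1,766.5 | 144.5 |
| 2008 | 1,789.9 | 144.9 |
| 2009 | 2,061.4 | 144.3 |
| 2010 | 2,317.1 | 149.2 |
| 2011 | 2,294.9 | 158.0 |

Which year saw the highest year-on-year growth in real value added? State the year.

2008: real = 1789.9/1.449 = 1235.27; growth vs 2007 (1222.49) = 1.05%.
2009: real = 2061.4/1.443 = 1428.55; growth vs 2008 (1235.27) = 15.65%.
2010: real = 2317.1/1.492 = 1553.02; growth vs 2009 (1428.55) = 8.71%.
2011: real = 2294.9/1.580 = 1452.47; growth vs 2010 (1553.02) = -6.47%.

2009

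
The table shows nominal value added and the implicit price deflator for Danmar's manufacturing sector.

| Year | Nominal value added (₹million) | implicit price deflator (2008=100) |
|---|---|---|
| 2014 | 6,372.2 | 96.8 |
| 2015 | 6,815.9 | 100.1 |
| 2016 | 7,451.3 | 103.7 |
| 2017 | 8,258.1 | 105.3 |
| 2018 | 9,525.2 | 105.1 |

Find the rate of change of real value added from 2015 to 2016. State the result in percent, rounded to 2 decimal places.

5.53%

Real value added 2015 = 6815.9/1.001 = 6809.09.
Real value added 2016 = 7451.3/1.037 = 7185.44.
Change = 7185.44/6809.09 − 1 = 0.0553.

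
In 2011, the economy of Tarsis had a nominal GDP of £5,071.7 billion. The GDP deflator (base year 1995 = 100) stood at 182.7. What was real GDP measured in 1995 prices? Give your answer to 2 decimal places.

£2,775.97 billion

Real GDP = Nominal / (GDP deflator/100) = 5071.7 / 1.827 = 2775.97.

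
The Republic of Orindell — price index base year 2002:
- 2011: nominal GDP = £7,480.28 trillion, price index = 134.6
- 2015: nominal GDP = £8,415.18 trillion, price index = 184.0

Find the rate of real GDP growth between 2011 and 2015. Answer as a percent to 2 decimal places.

-17.71%

Deflate each year: 2011 → 7480.28/1.346 = 5557.41; 2015 → 8415.18/1.840 = 4573.47.
So real GDP changed by 4573.47/5557.41 − 1 = -0.1771, i.e. -17.71%.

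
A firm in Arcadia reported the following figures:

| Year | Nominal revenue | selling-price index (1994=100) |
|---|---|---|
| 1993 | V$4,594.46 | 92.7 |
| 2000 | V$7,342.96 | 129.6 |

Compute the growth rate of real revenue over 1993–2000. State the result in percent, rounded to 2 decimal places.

Deflate each year: 1993 → 4594.46/0.927 = 4956.27; 2000 → 7342.96/1.296 = 5665.86.
So real revenue changed by 5665.86/4956.27 − 1 = 0.1432, i.e. 14.32%.

14.32%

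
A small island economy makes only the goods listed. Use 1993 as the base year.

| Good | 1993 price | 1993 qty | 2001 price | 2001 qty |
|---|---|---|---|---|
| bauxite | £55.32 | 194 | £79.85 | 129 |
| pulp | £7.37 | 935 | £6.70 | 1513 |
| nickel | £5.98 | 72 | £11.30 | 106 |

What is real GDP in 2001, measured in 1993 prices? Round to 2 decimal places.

Real GDP 2001 = Σ (p_1993 × q_2001) = 55.32·129 + 7.37·1513 + 5.98·106 = 18920.97.

£18920.97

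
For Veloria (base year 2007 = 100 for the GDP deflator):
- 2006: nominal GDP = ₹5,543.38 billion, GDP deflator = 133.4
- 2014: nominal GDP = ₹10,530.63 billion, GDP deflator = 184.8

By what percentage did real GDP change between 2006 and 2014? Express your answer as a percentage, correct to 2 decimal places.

37.13%

Real GDP 2006 = 5543.38 / 1.334 = 4155.46.
Real GDP 2014 = 10530.63 / 1.848 = 5698.39.
Real growth = 5698.39 / 4155.46 − 1 = 0.3713.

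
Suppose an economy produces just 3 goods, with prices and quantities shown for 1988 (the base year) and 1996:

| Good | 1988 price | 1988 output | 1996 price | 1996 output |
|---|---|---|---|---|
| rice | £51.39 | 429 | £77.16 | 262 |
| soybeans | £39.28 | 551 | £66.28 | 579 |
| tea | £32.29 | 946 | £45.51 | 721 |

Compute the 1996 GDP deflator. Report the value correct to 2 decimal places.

Nominal GDP 1996 = 77.16·262 + 66.28·579 + 45.51·721 = 91404.75.
Real GDP 1996 (at 1988 prices) = 51.39·262 + 39.28·579 + 32.29·721 = 59488.39.
Deflator = Nominal/Real × 100 = 91404.75/59488.39 × 100 = 153.651.

153.65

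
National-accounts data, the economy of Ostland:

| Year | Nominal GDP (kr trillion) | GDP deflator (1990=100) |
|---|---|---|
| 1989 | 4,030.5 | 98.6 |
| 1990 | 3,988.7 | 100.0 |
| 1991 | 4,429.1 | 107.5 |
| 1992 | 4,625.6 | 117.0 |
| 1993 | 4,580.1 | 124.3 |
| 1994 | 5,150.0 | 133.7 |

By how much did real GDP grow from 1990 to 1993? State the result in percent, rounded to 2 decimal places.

Real GDP 1990 = 3988.7/1.000 = 3988.70.
Real GDP 1993 = 4580.1/1.243 = 3684.71.
Change = 3684.71/3988.70 − 1 = -0.0762.

-7.62%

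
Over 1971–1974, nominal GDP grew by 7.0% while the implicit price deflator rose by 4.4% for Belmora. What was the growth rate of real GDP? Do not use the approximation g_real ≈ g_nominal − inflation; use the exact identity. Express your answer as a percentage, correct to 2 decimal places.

2.49%

(1 + g_nom) = (1 + g_real)(1 + π), so g_real = 1.0700 / 1.0440 − 1 = 0.02490.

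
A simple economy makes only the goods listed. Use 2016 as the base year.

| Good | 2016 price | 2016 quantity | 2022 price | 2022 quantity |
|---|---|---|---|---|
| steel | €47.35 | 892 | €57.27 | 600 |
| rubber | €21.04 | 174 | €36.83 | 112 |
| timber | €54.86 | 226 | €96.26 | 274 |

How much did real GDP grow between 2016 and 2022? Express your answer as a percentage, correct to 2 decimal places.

Real GDP 2016 = Nominal GDP 2016 = 47.35·892 + 21.04·174 + 54.86·226 = 58295.52.
Real GDP 2022 (at 2016 prices) = 47.35·600 + 21.04·112 + 54.86·274 = 45798.12.
Real growth = 45798.12/58295.52 − 1 = -0.2144.

-21.44%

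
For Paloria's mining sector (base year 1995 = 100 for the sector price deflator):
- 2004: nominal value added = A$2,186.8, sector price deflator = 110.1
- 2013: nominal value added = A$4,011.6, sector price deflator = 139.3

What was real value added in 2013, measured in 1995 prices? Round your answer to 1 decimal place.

A$2,879.8

Real value added = Nominal / (sector price deflator/100) = 4011.6 / 1.393 = 2879.83.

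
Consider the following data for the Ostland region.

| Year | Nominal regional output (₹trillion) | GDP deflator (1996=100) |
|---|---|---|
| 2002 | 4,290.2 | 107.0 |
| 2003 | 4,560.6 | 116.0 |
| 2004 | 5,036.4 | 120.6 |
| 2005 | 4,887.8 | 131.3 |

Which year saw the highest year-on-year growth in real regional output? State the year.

2003: real = 4560.6/1.160 = 3931.55; growth vs 2002 (4009.53) = -1.94%.
2004: real = 5036.4/1.206 = 4176.12; growth vs 2003 (3931.55) = 6.22%.
2005: real = 4887.8/1.313 = 3722.62; growth vs 2004 (4176.12) = -10.86%.

2004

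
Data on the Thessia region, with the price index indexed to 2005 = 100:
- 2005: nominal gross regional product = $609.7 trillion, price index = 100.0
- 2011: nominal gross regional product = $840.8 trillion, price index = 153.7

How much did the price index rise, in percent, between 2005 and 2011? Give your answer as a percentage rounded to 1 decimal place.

Price-level change = 153.7 / 100.0 − 1 = 0.5370.

53.7%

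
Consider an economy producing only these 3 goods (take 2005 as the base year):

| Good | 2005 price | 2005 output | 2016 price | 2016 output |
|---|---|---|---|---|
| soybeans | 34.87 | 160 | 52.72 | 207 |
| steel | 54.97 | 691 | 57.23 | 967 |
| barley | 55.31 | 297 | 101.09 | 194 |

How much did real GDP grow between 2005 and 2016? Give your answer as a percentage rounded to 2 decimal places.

18.53%

Real GDP 2005 = Nominal GDP 2005 = 34.87·160 + 54.97·691 + 55.31·297 = 59990.54.
Real GDP 2016 (at 2005 prices) = 34.87·207 + 54.97·967 + 55.31·194 = 71104.22.
Real growth = 71104.22/59990.54 − 1 = 0.1853.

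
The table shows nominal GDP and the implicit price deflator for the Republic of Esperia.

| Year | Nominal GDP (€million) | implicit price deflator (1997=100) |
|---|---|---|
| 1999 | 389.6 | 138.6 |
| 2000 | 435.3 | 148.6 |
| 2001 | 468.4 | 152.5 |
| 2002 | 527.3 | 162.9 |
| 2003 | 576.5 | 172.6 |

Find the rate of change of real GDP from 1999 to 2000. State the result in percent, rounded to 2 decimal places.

Real GDP 1999 = 389.6/1.386 = 281.10.
Real GDP 2000 = 435.3/1.486 = 292.93.
Change = 292.93/281.10 − 1 = 0.0421.

4.21%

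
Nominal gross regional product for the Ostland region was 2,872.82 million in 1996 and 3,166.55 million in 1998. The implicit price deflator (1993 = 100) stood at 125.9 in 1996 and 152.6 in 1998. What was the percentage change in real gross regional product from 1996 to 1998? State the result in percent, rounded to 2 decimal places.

-9.06%

Real gross regional product 1996 = 2872.82 / 1.259 = 2281.83.
Real gross regional product 1998 = 3166.55 / 1.526 = 2075.07.
Real growth = 2075.07 / 2281.83 − 1 = -0.0906.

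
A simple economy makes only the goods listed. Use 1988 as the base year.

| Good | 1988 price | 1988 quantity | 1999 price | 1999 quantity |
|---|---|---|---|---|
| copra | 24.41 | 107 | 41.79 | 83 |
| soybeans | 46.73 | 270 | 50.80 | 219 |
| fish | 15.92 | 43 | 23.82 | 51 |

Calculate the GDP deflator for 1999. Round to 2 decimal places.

120.94

Nominal GDP 1999 = 41.79·83 + 50.80·219 + 23.82·51 = 15808.59.
Real GDP 1999 (at 1988 prices) = 24.41·83 + 46.73·219 + 15.92·51 = 13071.82.
Deflator = Nominal/Real × 100 = 15808.59/13071.82 × 100 = 120.936.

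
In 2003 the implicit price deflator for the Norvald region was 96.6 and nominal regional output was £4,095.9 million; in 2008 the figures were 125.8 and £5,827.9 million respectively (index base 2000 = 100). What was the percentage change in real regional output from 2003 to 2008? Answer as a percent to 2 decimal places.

9.26%

Real regional output 2003 = 4095.9 / 0.966 = 4240.06.
Real regional output 2008 = 5827.9 / 1.258 = 4632.67.
Real growth = 4632.67 / 4240.06 − 1 = 0.0926.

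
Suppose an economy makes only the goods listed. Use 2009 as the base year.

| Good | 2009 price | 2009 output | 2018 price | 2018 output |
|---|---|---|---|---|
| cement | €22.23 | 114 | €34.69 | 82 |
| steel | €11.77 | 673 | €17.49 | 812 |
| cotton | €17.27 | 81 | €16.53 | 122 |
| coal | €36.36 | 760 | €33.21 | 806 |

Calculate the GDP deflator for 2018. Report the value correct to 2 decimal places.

107.10

Nominal GDP 2018 = 34.69·82 + 17.49·812 + 16.53·122 + 33.21·806 = 45830.38.
Real GDP 2018 (at 2009 prices) = 22.23·82 + 11.77·812 + 17.27·122 + 36.36·806 = 42793.20.
Deflator = Nominal/Real × 100 = 45830.38/42793.20 × 100 = 107.097.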